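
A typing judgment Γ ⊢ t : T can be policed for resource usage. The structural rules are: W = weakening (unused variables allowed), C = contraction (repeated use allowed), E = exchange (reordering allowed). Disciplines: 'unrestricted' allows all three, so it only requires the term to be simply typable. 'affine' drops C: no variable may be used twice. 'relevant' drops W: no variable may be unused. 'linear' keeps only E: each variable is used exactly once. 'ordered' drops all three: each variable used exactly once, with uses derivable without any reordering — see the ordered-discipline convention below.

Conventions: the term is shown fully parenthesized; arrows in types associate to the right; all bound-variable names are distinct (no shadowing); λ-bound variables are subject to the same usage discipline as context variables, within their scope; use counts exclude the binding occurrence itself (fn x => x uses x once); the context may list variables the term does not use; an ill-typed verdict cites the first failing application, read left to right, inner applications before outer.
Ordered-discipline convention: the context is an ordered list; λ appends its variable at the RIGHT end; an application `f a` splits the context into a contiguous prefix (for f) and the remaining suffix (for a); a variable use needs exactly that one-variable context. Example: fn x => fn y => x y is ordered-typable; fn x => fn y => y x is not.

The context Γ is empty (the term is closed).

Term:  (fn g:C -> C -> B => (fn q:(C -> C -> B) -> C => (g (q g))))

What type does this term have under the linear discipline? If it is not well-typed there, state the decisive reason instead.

not well-typed under linear — repeated use of g ×2
counts: g (bound) ×2, q (bound) ×1
use order (left to right): g, q, g
typing: well-typed — term : (C -> C -> B) -> ((C -> C -> B) -> C) -> C -> B
per-discipline verdicts: ordered ✗ | linear ✗ | affine ✗ | relevant ✓ | unrestricted ✓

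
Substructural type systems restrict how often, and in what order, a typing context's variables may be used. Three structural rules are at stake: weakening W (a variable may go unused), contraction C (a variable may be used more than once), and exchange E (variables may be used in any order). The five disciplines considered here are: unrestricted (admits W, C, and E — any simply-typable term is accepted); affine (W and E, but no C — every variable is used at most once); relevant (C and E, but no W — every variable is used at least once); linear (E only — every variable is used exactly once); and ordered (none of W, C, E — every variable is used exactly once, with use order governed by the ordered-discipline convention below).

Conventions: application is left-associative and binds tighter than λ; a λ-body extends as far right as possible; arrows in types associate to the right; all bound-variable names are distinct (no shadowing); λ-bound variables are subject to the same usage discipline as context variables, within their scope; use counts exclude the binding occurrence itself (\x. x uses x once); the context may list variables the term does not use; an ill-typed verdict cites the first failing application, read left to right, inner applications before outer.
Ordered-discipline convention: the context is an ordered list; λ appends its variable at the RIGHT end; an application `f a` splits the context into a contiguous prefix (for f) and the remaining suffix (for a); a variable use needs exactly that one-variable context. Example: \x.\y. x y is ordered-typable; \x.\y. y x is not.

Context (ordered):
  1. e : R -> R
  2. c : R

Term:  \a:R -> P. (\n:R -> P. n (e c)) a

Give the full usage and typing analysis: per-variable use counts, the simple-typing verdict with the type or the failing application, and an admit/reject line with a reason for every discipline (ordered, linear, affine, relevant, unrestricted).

counts: e: 1; c: 1; a (bound): 1; n (bound): 1
use order (left to right): n, e, c, a
typing: well-typed at (R -> P) -> P
ordered: ✗, no ordered split (uses run n, e, c, a)
linear: ✓, single use per variable (e, c, a, n)
affine: ✓, none of e, c, a, n used more than once
relevant: ✓, every one of e, c, a, n appears
unrestricted: ✓, type-checks ((R -> P) -> P) and nothing is barred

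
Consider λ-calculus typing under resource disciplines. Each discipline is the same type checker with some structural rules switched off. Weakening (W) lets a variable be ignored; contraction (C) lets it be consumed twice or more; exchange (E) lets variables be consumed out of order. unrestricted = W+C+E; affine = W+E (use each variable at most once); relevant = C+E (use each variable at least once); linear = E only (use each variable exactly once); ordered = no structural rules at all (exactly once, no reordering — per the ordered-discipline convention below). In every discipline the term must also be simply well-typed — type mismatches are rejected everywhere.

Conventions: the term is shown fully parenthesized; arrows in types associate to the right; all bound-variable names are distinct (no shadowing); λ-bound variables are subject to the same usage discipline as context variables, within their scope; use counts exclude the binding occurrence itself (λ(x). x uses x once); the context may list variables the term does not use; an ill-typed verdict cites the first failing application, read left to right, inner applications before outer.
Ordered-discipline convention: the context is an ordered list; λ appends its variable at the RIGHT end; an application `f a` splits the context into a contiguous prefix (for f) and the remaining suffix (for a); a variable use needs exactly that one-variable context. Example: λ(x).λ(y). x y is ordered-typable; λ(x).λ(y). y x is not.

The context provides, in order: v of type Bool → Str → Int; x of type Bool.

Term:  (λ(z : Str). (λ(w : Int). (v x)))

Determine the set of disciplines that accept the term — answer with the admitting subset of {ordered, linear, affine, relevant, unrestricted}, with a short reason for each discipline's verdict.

admitted by: affine, unrestricted
counts: v ×1, x ×1, z (λ-bound) ×0, w (λ-bound) ×0
left-to-right use order: v, x
typing: well-typed — term : Str → Int → Str → Int
ordered: ✗ — needs weakening: z, w unused
linear: ✗ — needs weakening: z, w unused
affine: ✓ — no duplicate uses among v, x, z, w
relevant: ✗ — needs weakening: z, w unused
unrestricted: ✓ — type-checks (Str → Int → Str → Int) and nothing is barred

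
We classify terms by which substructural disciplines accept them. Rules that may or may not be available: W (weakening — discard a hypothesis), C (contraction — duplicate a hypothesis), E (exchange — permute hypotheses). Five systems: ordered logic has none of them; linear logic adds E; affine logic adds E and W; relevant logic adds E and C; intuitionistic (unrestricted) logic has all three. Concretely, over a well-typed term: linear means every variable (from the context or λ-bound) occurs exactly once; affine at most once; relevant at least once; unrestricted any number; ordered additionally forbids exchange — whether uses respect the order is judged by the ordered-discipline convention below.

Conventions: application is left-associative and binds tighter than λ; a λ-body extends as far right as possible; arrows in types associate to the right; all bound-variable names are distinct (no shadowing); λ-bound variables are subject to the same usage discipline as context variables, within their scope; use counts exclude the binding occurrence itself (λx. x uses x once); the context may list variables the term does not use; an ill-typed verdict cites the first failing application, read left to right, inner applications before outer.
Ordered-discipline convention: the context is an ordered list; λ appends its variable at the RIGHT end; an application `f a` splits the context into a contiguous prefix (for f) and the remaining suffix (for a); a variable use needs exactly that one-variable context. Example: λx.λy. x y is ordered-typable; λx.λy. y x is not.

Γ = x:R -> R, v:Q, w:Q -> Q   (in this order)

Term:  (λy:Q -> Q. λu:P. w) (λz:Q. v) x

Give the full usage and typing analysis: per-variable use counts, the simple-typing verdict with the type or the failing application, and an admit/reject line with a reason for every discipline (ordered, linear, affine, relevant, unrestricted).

use counts: x ×1; v ×1; w ×1; y (bound) ×0; u (bound) ×0; z (bound) ×0
left-to-right use order: w, v, x
typing: ill-typed: argument of type R -> R where P is required
ordered: ✗ — not simply typable
linear: ✗ — fails simple typing
affine: ✗ — a type mismatch blocks all five
relevant: ✗ — the type mismatch rejects it
unrestricted: ✗ — not simply typable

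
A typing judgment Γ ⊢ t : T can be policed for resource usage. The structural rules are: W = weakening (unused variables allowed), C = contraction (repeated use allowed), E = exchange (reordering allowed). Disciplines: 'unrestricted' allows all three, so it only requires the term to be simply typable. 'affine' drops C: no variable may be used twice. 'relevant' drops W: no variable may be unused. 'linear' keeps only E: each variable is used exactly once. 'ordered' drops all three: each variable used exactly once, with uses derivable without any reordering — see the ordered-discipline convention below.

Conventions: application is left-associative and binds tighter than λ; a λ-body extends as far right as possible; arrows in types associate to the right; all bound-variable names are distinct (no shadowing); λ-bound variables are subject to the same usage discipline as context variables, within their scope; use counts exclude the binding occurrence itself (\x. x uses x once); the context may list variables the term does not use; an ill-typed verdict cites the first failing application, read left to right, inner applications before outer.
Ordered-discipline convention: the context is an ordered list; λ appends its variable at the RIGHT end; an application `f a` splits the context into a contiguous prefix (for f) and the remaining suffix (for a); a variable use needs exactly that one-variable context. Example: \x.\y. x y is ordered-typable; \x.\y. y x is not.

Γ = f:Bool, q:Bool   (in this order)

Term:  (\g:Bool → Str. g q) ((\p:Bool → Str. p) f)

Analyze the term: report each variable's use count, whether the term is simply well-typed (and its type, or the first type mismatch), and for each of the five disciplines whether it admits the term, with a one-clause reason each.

variable uses: f: 1, q: 1, g [bound]: 1, p [bound]: 1
order of uses: g, q, p, f
typing: ill-typed: an application expects Bool → Str but receives Bool
ordered: ✗, not simply typable
linear: ✗, fails simple typing
affine: ✗, a type mismatch blocks all five
relevant: ✗, the type mismatch rejects it
unrestricted: ✗, not simply typable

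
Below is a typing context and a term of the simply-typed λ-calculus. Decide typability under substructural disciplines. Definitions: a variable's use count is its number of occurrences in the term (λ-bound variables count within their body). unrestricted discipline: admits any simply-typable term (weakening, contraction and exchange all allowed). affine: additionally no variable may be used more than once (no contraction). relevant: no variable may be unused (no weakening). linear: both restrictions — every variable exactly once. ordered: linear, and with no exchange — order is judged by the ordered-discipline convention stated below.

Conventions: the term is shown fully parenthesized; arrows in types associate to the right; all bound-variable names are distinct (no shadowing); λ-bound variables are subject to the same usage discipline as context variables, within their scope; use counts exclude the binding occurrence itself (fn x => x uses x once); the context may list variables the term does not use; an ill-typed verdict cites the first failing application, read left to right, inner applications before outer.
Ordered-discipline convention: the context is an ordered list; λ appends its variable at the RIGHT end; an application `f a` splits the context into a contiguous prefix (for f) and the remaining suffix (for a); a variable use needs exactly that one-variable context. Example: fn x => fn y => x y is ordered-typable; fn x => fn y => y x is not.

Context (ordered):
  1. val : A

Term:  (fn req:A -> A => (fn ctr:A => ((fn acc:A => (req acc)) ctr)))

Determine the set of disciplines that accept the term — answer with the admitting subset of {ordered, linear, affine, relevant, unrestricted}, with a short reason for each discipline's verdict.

admitted in: affine, unrestricted
variable uses: val=0; req (bound)=1; ctr (bound)=1; acc (bound)=1
left-to-right use order: req, acc, ctr
typing: well-typed — term : (A -> A) -> A -> A
ordered: ✗ — needs weakening: val unused
linear: ✗ — needs weakening: val unused
affine: ✓ — at most one use each (val, req, ctr, acc)
relevant: ✗ — needs weakening: val unused
unrestricted: ✓ — well-typed at (A -> A) -> A -> A; no restrictions here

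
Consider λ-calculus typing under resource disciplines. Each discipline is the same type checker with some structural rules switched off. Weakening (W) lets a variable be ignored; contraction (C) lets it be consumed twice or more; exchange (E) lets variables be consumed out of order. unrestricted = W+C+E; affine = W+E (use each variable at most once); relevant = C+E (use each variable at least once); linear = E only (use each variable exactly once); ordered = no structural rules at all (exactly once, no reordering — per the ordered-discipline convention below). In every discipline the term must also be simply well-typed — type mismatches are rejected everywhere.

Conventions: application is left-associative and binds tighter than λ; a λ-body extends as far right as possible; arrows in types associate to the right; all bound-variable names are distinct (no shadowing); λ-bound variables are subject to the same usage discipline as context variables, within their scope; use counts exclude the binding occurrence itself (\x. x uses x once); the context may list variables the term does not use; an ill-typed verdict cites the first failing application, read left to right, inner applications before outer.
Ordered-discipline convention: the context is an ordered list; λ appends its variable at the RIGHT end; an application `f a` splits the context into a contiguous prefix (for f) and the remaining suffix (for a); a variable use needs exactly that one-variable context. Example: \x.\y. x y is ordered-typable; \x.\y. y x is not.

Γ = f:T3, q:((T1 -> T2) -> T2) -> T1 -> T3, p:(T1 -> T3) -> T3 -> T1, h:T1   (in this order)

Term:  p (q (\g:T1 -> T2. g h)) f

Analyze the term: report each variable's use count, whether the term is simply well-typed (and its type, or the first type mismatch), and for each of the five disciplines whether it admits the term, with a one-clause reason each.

use counts: f: 1, q: 1, p: 1, h: 1, g (λ-bound): 1
order of uses: p, q, g, h, f
typing: the term checks, with type T1
ordered: ✗, needs exchange: uses follow p, q, g, h, f
linear: ✓, single use per variable (f, q, p, h, g)
affine: ✓, none of f, q, p, h, g used more than once
relevant: ✓, f, q, p, h, g: all used, weakening unneeded
unrestricted: ✓, typability at T1 is all that's needed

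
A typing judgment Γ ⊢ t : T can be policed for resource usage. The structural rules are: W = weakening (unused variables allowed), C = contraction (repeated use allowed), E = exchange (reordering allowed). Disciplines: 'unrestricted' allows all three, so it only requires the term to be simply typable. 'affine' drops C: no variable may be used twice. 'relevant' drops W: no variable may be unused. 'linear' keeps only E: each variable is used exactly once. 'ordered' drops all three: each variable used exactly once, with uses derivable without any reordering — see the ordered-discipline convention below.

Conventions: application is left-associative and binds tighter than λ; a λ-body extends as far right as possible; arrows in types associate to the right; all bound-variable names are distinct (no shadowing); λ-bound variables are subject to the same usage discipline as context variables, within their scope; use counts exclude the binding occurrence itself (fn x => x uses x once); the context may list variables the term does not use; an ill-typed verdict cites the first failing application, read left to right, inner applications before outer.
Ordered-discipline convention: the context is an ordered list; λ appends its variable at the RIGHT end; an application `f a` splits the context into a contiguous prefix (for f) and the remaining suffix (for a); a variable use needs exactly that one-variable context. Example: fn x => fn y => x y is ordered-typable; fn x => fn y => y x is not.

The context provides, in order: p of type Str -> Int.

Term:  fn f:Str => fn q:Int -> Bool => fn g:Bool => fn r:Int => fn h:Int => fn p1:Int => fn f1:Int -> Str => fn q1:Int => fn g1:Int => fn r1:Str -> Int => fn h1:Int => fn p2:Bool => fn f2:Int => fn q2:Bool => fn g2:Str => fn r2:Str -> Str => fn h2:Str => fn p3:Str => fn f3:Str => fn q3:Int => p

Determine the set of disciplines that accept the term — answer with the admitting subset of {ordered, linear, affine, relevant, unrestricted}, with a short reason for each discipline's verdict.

admitted in: affine, unrestricted
usage: p ×1; f [bound] ×0; q [bound] ×0; g [bound] ×0; r [bound] ×0; h [bound] ×0; p1 [bound] ×0; f1 [bound] ×0; q1 [bound] ×0; g1 [bound] ×0; r1 [bound] ×0; h1 [bound] ×0; p2 [bound] ×0; f2 [bound] ×0; q2 [bound] ×0; g2 [bound] ×0; r2 [bound] ×0; h2 [bound] ×0; p3 [bound] ×0; f3 [bound] ×0; q3 [bound] ×0
order of uses: p
typing: well-typed at Str -> (Int -> Bool) -> Bool -> Int -> Int -> Int -> (Int -> Str) -> Int -> Int -> (Str -> Int) -> Int -> Bool -> Int -> Bool -> Str -> (Str -> Str) -> Str -> Str -> Str -> Int -> Str -> Int
ordered: ✗ — f, q, g, r, h, p1, f1, q1, g1, r1, h1, p2, f2, q2, g2, r2, h2, p3, f3, q3 never used (weakening)
linear: ✗ — f, q, g, r, h, p1, f1, q1, g1, r1, h1, p2, f2, q2, g2, r2, h2, p3, f3, q3 never used (weakening)
affine: ✓ — at most one use each (p, f, q, g, r, h, p1, f1, q1, g1, r1, h1, p2, f2, q2, g2, r2, h2, p3, f3, q3)
relevant: ✗ — f, q, g, r, h, p1, f1, q1, g1, r1, h1, p2, f2, q2, g2, r2, h2, p3, f3, q3 never used (weakening)
unrestricted: ✓ — simply typable at Str -> (Int -> Bool) -> Bool -> Int -> Int -> Int -> (Int -> Str) -> Int -> Int -> (Str -> Int) -> Int -> Bool -> Int -> Bool -> Str -> (Str -> Str) -> Str -> Str -> Str -> Int -> Str -> Int; W, C, E all held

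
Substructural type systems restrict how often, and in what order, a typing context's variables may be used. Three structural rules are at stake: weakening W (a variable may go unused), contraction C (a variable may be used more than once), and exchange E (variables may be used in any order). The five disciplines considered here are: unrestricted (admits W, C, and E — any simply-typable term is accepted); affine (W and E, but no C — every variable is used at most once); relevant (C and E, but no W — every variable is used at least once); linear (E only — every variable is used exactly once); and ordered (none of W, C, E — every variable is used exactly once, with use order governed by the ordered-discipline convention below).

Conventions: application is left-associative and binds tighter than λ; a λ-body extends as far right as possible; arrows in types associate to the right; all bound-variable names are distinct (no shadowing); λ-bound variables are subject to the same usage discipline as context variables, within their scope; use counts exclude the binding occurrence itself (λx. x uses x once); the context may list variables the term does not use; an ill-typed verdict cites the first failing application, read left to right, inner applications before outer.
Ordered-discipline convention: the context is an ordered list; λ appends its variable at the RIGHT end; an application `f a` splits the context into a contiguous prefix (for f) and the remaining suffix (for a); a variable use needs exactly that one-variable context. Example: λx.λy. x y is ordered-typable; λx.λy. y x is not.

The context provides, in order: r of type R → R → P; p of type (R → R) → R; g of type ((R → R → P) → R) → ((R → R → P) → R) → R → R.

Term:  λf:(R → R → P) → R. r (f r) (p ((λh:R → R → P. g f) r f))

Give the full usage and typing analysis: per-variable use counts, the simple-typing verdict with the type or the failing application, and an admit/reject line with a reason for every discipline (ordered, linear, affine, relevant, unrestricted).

usage: r: 3, p: 1, g: 1, f [bound]: 3, h [bound]: 0
order of uses: r, f, r, p, g, f, r, f
typing: the term checks, with type ((R → R → P) → R) → P
ordered: ✗ — r ×3, f ×3 used more than once (contraction); unused: h — weakening required
linear: ✗ — r ×3, f ×3 used more than once (contraction); unused: h — weakening required
affine: ✗ — r ×3, f ×3 used more than once (contraction)
relevant: ✗ — unused: h — weakening required
unrestricted: ✓ — well-typed at ((R → R → P) → R) → P; no restrictions here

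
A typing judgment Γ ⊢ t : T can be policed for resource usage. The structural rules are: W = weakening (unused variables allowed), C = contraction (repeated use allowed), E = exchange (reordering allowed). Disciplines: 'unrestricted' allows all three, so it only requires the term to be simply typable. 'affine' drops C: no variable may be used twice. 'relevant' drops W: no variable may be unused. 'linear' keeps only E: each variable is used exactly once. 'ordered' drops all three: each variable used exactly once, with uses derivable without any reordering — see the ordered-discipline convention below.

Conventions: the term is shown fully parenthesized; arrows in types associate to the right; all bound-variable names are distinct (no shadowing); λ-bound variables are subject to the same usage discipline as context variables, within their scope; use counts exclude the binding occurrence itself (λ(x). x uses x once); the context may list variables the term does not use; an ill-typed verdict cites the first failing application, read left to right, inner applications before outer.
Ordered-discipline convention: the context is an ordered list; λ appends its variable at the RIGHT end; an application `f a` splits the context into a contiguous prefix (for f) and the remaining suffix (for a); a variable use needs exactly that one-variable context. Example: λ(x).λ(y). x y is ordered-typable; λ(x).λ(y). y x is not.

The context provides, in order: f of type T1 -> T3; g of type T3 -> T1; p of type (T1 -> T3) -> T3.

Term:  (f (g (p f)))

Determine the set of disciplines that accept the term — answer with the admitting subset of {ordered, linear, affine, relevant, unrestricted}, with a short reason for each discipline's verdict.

admitted in: relevant, unrestricted
usage: f: 2×, g: 1×, p: 1×
order of uses: f, g, p, f
typing: well-typed at T3
ordered ✗ (repeated use of f ×2)
linear ✗ (repeated use of f ×2)
affine ✗ (repeated use of f ×2)
relevant ✓ (none of f, g, p goes unused)
unrestricted ✓ (typability at T3 is all that's needed)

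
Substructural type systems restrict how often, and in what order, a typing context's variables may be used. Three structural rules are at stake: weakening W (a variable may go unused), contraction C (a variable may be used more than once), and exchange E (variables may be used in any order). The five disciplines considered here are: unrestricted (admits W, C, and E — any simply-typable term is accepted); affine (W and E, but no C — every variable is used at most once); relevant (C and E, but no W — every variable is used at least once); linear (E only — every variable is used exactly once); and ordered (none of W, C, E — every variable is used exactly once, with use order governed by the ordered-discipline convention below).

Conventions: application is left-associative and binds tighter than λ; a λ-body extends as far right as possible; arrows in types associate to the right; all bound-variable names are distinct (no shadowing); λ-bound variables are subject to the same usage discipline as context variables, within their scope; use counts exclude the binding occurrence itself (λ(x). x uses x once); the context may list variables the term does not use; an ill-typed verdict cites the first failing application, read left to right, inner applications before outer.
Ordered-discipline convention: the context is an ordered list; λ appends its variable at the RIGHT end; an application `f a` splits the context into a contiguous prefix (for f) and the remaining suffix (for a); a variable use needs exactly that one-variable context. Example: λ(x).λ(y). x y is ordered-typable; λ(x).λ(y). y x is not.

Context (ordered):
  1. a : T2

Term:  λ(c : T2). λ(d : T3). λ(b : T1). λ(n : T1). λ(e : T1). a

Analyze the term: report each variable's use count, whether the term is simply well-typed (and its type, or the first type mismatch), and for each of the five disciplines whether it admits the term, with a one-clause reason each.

variable uses: a: 1×; c [bound]: 0×; d [bound]: 0×; b [bound]: 0×; n [bound]: 0×; e [bound]: 0×
order of uses: a
typing: the term checks, with type T2 -> T3 -> T1 -> T1 -> T1 -> T2
ordered ✗ (c, d, b, n, e left unused)
linear ✗ (c, d, b, n, e left unused)
affine ✓ (no duplicate uses among a, c, d, b, n, e)
relevant ✗ (c, d, b, n, e left unused)
unrestricted ✓ (well-typed at T2 -> T3 -> T1 -> T1 -> T1 -> T2; no restrictions here)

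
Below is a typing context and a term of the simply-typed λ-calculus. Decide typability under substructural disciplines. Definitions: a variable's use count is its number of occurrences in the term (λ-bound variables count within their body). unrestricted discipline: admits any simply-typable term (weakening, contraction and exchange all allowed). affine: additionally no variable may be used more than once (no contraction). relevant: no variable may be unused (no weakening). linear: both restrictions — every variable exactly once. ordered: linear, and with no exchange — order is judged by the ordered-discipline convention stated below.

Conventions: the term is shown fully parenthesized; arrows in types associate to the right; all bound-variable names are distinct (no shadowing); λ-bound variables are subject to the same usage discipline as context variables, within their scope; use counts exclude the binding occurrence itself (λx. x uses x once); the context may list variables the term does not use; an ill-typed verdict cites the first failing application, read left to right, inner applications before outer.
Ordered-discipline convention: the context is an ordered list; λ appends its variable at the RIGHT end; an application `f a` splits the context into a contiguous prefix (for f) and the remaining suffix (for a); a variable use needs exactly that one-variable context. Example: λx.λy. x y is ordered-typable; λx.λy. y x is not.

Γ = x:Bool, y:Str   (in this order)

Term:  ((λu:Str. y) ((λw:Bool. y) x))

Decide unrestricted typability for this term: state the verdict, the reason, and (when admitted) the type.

yes — simply typable at Str; W, C, E all held; term : Str
use counts: x ×1; y ×2; u (bound) ×0; w (bound) ×0
left-to-right use order: y, y, x
typing: the term checks, with type Str
all disciplines: ordered ✗ | linear ✗ | affine ✗ | relevant ✗ | unrestricted ✓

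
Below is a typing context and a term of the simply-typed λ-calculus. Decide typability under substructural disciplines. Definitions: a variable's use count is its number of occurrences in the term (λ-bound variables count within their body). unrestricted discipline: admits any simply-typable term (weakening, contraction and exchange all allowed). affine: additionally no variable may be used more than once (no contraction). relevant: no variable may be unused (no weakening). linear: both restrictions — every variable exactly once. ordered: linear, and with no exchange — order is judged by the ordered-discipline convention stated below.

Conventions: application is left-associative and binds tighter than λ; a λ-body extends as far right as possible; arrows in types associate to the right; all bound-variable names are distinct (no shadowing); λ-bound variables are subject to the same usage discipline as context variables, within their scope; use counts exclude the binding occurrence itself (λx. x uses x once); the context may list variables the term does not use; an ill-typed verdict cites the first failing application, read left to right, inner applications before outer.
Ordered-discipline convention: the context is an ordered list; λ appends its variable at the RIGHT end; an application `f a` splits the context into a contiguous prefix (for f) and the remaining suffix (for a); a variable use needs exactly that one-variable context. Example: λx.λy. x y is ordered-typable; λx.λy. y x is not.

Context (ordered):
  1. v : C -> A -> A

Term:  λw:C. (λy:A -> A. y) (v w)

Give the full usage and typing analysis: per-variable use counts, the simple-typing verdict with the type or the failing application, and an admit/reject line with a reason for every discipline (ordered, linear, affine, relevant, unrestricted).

use counts: v ×1; w [bound] ×1; y [bound] ×1
use order (left to right): y, v, w
typing: ✓ — C -> A -> A
ordered: ✓ — v, w, y: once each, no exchange needed
linear: ✓ — v, w, y: one use apiece
affine: ✓ — v, w, y: no repeats, contraction unneeded
relevant: ✓ — every one of v, w, y appears
unrestricted: ✓ — simply typable at C -> A -> A; W, C, E all held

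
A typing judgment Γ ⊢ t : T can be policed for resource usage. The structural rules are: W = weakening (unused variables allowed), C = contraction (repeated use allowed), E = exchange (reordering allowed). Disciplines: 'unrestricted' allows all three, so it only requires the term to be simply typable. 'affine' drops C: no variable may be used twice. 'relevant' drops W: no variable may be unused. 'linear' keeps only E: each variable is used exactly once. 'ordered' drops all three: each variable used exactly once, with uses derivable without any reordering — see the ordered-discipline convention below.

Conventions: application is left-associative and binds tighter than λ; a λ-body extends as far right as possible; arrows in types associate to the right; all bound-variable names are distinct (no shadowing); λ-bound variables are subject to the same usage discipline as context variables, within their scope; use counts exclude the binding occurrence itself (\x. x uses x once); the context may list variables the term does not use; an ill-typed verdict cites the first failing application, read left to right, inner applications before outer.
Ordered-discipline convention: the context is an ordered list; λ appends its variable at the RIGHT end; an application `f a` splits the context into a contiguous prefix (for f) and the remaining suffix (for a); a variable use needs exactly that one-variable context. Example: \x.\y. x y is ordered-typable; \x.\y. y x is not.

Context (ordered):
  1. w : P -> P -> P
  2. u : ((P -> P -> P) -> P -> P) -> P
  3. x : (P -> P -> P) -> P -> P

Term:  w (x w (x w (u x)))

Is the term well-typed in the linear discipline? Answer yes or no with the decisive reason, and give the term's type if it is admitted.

no — uses contraction: w ×3, x ×3
use counts: w: 3, u: 1, x: 3
uses in reading order: w, x, w, x, w, u, x
typing: well-typed at P -> P
across the five disciplines: ordered ✗ | linear ✗ | affine ✗ | relevant ✓ | unrestricted ✓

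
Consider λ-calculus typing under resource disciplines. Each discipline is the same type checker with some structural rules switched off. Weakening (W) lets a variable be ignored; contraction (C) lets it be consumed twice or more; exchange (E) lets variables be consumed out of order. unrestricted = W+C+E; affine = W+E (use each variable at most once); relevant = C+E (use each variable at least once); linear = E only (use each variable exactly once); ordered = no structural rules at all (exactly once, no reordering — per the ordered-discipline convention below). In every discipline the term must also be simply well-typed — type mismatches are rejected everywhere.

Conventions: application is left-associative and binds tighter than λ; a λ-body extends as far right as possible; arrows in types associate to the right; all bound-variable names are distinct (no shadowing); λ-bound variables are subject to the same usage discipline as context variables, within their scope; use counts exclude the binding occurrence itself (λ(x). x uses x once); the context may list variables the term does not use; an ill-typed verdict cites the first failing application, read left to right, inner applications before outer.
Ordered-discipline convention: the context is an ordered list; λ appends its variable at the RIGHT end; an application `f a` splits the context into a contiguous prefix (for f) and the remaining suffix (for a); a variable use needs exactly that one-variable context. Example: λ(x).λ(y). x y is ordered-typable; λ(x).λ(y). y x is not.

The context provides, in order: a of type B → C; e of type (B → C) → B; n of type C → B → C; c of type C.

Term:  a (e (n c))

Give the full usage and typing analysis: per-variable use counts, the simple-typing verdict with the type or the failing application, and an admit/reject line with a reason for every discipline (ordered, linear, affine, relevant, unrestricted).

variable uses: a=1, e=1, n=1, c=1
uses in reading order: a, e, n, c
typing: the term checks, with type C
ordered: ✓, one use each (a, e, n, c); ordered split holds
linear: ✓, single use per variable (a, e, n, c)
affine: ✓, a, e, n, c: no repeats, contraction unneeded
relevant: ✓, a, e, n, c: all used, weakening unneeded
unrestricted: ✓, typability at C is all that's needed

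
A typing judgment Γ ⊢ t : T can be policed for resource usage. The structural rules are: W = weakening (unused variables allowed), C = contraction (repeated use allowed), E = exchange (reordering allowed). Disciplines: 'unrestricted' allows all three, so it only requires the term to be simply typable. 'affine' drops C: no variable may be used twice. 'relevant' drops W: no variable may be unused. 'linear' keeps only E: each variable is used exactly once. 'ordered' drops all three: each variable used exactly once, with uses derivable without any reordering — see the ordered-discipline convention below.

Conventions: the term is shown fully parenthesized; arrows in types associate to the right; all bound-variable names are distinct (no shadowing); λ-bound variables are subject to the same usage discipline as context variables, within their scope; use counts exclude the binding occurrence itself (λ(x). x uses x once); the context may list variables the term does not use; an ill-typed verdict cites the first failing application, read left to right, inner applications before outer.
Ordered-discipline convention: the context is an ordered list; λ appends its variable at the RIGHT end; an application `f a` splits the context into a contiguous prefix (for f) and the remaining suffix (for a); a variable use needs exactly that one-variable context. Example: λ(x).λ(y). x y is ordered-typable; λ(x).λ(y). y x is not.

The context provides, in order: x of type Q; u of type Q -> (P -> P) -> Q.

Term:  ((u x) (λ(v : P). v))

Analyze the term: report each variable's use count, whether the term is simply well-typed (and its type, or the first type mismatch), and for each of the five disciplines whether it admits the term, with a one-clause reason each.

counts: x: 1; u: 1; v [bound]: 1
order of uses: u, x, v
typing: well-typed — term : Q
ordered: ✗, no ordered split (uses run u, x, v)
linear: ✓, each of x, u, v used exactly once
affine: ✓, x, u, v: no repeats, contraction unneeded
relevant: ✓, x, u, v: all used, weakening unneeded
unrestricted: ✓, typability at Q is all that's needed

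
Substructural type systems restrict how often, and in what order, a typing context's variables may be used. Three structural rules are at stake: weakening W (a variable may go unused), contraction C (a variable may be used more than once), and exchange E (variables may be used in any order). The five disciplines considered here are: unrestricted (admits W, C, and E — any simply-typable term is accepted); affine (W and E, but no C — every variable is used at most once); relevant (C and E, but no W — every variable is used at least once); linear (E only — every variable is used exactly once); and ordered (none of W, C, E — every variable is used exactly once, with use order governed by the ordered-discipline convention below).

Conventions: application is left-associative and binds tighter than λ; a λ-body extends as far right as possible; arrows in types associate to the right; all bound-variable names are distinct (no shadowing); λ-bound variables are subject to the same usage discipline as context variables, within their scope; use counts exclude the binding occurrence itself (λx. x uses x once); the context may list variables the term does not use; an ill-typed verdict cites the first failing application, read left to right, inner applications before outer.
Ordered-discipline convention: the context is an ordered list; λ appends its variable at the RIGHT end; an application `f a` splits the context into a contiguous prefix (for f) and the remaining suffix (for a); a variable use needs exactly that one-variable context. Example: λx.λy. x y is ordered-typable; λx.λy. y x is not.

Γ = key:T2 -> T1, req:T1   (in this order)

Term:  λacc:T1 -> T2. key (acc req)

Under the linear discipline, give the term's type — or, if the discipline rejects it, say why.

term : (T1 -> T2) -> T1
use counts: key: 1; req: 1; acc [bound]: 1
use order (left to right): key, acc, req
typing: the term checks, with type (T1 -> T2) -> T1
all disciplines: ordered ✗ · linear ✓ · affine ✓ · relevant ✓ · unrestricted ✓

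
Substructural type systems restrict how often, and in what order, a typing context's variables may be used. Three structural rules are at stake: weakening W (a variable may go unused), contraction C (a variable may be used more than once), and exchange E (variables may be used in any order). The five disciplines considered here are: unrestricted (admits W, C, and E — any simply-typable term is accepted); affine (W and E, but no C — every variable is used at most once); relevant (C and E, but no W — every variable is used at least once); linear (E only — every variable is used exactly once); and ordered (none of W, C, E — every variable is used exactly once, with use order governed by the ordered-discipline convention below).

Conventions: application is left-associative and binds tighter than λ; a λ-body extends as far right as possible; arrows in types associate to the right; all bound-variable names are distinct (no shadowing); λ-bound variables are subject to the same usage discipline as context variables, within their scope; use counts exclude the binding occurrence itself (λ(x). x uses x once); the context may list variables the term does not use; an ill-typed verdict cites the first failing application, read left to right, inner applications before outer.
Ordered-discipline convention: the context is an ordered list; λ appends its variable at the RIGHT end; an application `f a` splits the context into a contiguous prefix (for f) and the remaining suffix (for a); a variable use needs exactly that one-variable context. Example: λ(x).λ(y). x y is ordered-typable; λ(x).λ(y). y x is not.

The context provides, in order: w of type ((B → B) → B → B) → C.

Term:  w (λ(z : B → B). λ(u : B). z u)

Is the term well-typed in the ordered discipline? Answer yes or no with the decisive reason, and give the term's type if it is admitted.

yes — single-use (w, z, u), ordered derivation ok; term : C
usage: w: 1×; z [bound]: 1×; u [bound]: 1×
order of uses: w, z, u
typing: ✓ — C
all disciplines: ordered ✓ · linear ✓ · affine ✓ · relevant ✓ · unrestricted ✓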